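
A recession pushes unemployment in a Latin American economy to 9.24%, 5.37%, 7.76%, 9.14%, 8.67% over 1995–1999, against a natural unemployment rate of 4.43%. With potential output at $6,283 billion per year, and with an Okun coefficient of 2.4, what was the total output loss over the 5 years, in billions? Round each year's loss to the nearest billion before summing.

$2,718 billion

Year 1995: gap = -2.4 × (9.24 - 4.43) = -11.544%, loss ≈ 6283 × 11.544/100 ≈ 725.
Year 1996: gap = -2.4 × (5.37 - 4.43) = -2.256%, loss ≈ 6283 × 2.256/100 ≈ 142.
Year 1997: gap = -2.4 × (7.76 - 4.43) = -7.992%, loss ≈ 6283 × 7.992/100 ≈ 502.
Year 1998: gap = -2.4 × (9.14 - 4.43) = -11.304%, loss ≈ 6283 × 11.304/100 ≈ 710.
Year 1999: gap = -2.4 × (8.67 - 4.43) = -10.176%, loss ≈ 6283 × 10.176/100 ≈ 639.
Total lost output = 725 + 142 + 502 + 710 + 639 = 2718 billion.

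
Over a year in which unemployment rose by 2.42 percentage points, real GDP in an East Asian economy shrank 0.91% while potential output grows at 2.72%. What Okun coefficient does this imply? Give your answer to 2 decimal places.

Growth form: g_Y = g_Y* - β × Δu, so β = (g_Y* - g_Y)/Δu.
β = (2.72 + 0.91)/2.42 = 3.63/2.42 = 1.50.

β ≈ 1.50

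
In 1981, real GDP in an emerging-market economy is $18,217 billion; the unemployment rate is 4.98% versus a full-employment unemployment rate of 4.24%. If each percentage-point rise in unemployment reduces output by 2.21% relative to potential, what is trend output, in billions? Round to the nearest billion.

Unemployment gap = 4.98 - 4.24 = 0.74 points, so output gap = -2.21 × 0.74 = -1.6354%.
Since Y = Y* × (1 + gap/100), Y* = 18217/0.983646 ≈ 18520 billion.

$18,520 billion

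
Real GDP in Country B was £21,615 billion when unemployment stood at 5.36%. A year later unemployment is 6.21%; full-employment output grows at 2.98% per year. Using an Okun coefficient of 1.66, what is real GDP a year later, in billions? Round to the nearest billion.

Δu = 6.21 - 5.36 = 0.85 points.
Okun's law (growth form): g_Y = g_Y* - β × Δu = 2.98 - 1.66 × (0.85) = 2.98 - 1.411 = 1.569%.
Real GDP in the next year = 21615 × (1 + 1.569/100) = 21615 × 1.01569 ≈ 21954 billion.

£21,954 billion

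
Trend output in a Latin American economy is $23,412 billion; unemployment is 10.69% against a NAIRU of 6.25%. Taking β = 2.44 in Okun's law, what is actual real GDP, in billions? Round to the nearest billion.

$20,876 billion

Unemployment gap = 10.69 - 6.25 = 4.44 points, so the output gap is -2.44 × 4.44 = -10.8336%.
Actual GDP = 23412 × (1 - 10.8336/100) = 23412 × 0.891664 ≈ 20876 billion.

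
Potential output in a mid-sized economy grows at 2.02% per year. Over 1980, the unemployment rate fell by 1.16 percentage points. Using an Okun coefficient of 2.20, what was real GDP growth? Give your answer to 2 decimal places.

4.57%

Growth-rate Okun's law: g_Y = g_Y* - β × Δu.
g_Y = 2.02 - 2.20 × (-1.16) = 2.02 + 2.552 = 4.572%, i.e. 4.57% to 2 d.p.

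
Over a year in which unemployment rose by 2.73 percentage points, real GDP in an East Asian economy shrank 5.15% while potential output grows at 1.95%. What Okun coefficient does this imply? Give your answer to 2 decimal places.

Growth form: g_Y = g_Y* - β × Δu, so β = (g_Y* - g_Y)/Δu.
β = (1.95 + 5.15)/2.73 = 7.1/2.73 = 2.60.

β ≈ 2.60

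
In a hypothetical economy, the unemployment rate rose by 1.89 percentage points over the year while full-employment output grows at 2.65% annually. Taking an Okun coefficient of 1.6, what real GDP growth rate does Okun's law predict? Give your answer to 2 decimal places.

Growth-rate Okun's law: g_Y = g_Y* - β × Δu.
g_Y = 2.65 - 1.6 × (1.89) = 2.65 - 3.024 = -0.374%, i.e. -0.37% to 2 d.p.

-0.37%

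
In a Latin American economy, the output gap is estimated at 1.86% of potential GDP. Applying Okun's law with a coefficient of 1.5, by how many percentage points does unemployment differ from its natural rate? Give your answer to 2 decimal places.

Okun's law: output gap = -β × (u - u*), so u - u* = -(output gap)/β.
u - u* = -(1.86)/1.5 = -1.24 percentage points.

-1.24 percentage points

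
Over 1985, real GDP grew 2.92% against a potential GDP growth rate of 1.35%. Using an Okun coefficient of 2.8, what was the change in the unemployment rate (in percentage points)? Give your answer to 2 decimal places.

-0.56 percentage points

Growth-rate Okun's law: g_Y = g_Y* - β × Δu, so Δu = (g_Y* - g_Y)/β.
Δu = (1.35 - 2.92)/2.8 = -1.57/2.8 = -0.56 percentage points.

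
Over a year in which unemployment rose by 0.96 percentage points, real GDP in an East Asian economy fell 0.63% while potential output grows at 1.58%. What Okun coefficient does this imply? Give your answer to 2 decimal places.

β ≈ 2.30

Growth form: g_Y = g_Y* - β × Δu, so β = (g_Y* - g_Y)/Δu.
β = (1.58 + 0.63)/0.96 = 2.21/0.96 = 2.30.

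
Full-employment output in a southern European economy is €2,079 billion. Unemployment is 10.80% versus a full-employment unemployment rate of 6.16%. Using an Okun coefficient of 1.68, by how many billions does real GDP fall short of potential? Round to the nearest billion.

€162 billion

Output gap = -1.68 × (10.8 - 6.16) = -1.68 × 4.64 = -7.7952%.
Actual GDP ≈ 2079 × 0.922048 ≈ 1917 billion, so the shortfall is 2079 - 1917 = 162 billion.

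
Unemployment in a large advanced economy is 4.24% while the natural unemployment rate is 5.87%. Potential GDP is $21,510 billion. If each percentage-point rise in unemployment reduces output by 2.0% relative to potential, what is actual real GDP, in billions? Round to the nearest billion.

Unemployment gap = 4.24 - 5.87 = -1.63 points, so the output gap is -2 × (-1.63) = 3.26%.
Actual GDP = 21510 × (1 + 3.26/100) = 21510 × 1.0326 ≈ 22211 billion.

$22,211 billion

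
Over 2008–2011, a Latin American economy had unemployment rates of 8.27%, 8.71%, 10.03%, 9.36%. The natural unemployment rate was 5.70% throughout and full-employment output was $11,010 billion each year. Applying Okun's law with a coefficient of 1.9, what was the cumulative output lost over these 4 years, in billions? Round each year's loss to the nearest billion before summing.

Year 2008: gap = -1.9 × (8.27 - 5.7) = -4.883%, loss ≈ 11010 × 4.883/100 ≈ 538.
Year 2009: gap = -1.9 × (8.71 - 5.7) = -5.719%, loss ≈ 11010 × 5.719/100 ≈ 630.
Year 2010: gap = -1.9 × (10.03 - 5.7) = -8.227%, loss ≈ 11010 × 8.227/100 ≈ 906.
Year 2011: gap = -1.9 × (9.36 - 5.7) = -6.954%, loss ≈ 11010 × 6.954/100 ≈ 766.
Total lost output = 538 + 630 + 906 + 766 = 2840 billion.

$2,840 billion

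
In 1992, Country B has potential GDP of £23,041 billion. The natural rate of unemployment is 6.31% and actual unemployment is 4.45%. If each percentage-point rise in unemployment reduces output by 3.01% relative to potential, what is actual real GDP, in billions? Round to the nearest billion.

£24,331 billion

Unemployment gap = 4.45 - 6.31 = -1.86 points, so the output gap is -3.01 × (-1.86) = 5.5986%.
Actual GDP = 23041 × (1 + 5.5986/100) = 23041 × 1.055986 ≈ 24331 billion.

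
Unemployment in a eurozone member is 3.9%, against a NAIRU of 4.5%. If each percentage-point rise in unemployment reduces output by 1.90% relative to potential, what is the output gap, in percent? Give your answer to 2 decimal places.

1.14%

The unemployment gap is 3.9 - 4.5 = -0.6 percentage points.
Okun's law gives an output gap of -1.9 × (-0.6) = 1.14%, i.e. 1.14% above potential.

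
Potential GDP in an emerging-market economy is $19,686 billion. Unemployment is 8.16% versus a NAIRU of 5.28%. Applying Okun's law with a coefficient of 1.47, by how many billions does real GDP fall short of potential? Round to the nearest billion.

$833 billion

Output gap = -1.47 × (8.16 - 5.28) = -1.47 × 2.88 = -4.2336%.
Actual GDP ≈ 19686 × 0.957664 ≈ 18853 billion, so the shortfall is 19686 - 18853 = 833 billion.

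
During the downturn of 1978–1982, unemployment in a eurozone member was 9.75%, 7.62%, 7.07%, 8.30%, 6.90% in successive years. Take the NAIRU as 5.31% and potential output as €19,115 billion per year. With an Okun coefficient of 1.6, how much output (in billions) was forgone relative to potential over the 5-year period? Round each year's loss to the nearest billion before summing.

€4,002 billion

Year 1978: gap = -1.6 × (9.75 - 5.31) = -7.104%, loss ≈ 19115 × 7.104/100 ≈ 1358.
Year 1979: gap = -1.6 × (7.62 - 5.31) = -3.696%, loss ≈ 19115 × 3.696/100 ≈ 706.
Year 1980: gap = -1.6 × (7.07 - 5.31) = -2.816%, loss ≈ 19115 × 2.816/100 ≈ 538.
Year 1981: gap = -1.6 × (8.3 - 5.31) = -4.784%, loss ≈ 19115 × 4.784/100 ≈ 914.
Year 1982: gap = -1.6 × (6.9 - 5.31) = -2.544%, loss ≈ 19115 × 2.544/100 ≈ 486.
Total lost output = 1358 + 706 + 538 + 914 + 486 = 4002 billion.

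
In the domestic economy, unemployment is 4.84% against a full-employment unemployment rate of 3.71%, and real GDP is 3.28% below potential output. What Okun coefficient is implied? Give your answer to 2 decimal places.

Okun's law: output gap = -β × (u - u*).
-3.28 = -β × (4.84 - 3.71) = -β × 1.13, so β = 3.28/1.13 = 2.90.

β ≈ 2.90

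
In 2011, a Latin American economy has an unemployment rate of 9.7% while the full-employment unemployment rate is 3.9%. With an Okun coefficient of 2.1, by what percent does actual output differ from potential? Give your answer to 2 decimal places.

The unemployment gap is 9.7 - 3.9 = 5.8 percentage points.
Okun's law gives an output gap of -2.1 × 5.8 = -12.18%, i.e. 12.18% below potential.

-12.18%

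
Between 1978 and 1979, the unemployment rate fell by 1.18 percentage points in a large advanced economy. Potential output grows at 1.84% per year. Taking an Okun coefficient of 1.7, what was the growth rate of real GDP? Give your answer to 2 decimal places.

Growth-rate Okun's law: g_Y = g_Y* - β × Δu.
g_Y = 1.84 - 1.7 × (-1.18) = 1.84 + 2.006 = 3.846%, i.e. 3.85% to 2 d.p.

3.85%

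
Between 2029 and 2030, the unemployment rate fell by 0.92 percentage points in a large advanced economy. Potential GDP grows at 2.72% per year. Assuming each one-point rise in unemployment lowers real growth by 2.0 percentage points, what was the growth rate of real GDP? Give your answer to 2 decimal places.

4.56%

Growth-rate Okun's law: g_Y = g_Y* - β × Δu.
g_Y = 2.72 - 2.0 × (-0.92) = 2.72 + 1.84 = 4.56%, i.e. 4.56% to 2 d.p.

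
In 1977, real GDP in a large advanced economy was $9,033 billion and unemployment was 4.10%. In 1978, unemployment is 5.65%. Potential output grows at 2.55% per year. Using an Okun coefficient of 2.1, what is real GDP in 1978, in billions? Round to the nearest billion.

$8,969 billion

Δu = 5.65 - 4.1 = 1.55 points.
Okun's law (growth form): g_Y = g_Y* - β × Δu = 2.55 - 2.1 × (1.55) = 2.55 - 3.255 = -0.705%.
Real GDP in the next year = 9033 × (1 - 0.705/100) = 9033 × 0.99295 ≈ 8969 billion.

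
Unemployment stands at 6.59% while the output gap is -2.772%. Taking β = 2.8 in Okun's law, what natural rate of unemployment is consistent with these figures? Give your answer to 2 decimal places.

5.60%

From Okun's law, u - u* = -(output gap)/β = -(-2.772)/2.8 = 0.99 points.
So u* = 6.59 - 0.99 = 5.60%.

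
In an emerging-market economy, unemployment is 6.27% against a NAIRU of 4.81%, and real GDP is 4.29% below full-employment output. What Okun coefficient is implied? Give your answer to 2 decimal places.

β ≈ 2.94

Okun's law: output gap = -β × (u - u*).
-4.29 = -β × (6.27 - 4.81) = -β × 1.46, so β = 4.29/1.46 = 2.94.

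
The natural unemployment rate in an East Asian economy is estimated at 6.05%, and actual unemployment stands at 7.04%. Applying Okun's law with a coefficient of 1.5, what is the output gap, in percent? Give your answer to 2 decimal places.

The unemployment gap is 7.04 - 6.05 = 0.99 percentage points.
Okun's law gives an output gap of -1.5 × 0.99 = -1.485%, i.e. 1.49% below potential.

-1.49%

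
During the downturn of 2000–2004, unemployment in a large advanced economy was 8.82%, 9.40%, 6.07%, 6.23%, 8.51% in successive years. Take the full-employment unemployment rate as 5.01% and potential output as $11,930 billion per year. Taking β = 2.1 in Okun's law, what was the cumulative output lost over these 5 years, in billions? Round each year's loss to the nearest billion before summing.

Year 2000: gap = -2.1 × (8.82 - 5.01) = -8.001%, loss ≈ 11930 × 8.001/100 ≈ 955.
Year 2001: gap = -2.1 × (9.4 - 5.01) = -9.219%, loss ≈ 11930 × 9.219/100 ≈ 1100.
Year 2002: gap = -2.1 × (6.07 - 5.01) = -2.226%, loss ≈ 11930 × 2.226/100 ≈ 266.
Year 2003: gap = -2.1 × (6.23 - 5.01) = -2.562%, loss ≈ 11930 × 2.562/100 ≈ 306.
Year 2004: gap = -2.1 × (8.51 - 5.01) = -7.35%, loss ≈ 11930 × 7.35/100 ≈ 877.
Total lost output = 955 + 1100 + 266 + 306 + 877 = 3504 billion.

$3,504 billion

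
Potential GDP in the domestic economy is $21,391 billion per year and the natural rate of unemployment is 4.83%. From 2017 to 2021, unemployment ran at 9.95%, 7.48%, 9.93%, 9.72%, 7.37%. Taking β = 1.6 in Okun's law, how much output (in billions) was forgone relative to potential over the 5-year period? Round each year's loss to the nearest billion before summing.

Year 2017: gap = -1.6 × (9.95 - 4.83) = -8.192%, loss ≈ 21391 × 8.192/100 ≈ 1752.
Year 2018: gap = -1.6 × (7.48 - 4.83) = -4.24%, loss ≈ 21391 × 4.24/100 ≈ 907.
Year 2019: gap = -1.6 × (9.93 - 4.83) = -8.16%, loss ≈ 21391 × 8.16/100 ≈ 1746.
Year 2020: gap = -1.6 × (9.72 - 4.83) = -7.824%, loss ≈ 21391 × 7.824/100 ≈ 1674.
Year 2021: gap = -1.6 × (7.37 - 4.83) = -4.064%, loss ≈ 21391 × 4.064/100 ≈ 869.
Total lost output = 1752 + 907 + 1746 + 1674 + 869 = 6948 billion.

$6,948 billion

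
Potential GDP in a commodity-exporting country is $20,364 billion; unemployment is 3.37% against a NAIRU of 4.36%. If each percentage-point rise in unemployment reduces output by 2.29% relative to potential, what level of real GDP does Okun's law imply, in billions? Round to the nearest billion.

$20,826 billion

Unemployment gap = 3.37 - 4.36 = -0.99 points, so the output gap is -2.29 × (-0.99) = 2.2671%.
Actual GDP = 20364 × (1 + 2.2671/100) = 20364 × 1.022671 ≈ 20826 billion.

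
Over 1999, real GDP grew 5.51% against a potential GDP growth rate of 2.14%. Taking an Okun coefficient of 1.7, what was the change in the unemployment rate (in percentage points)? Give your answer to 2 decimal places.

-1.98 percentage points

Growth-rate Okun's law: g_Y = g_Y* - β × Δu, so Δu = (g_Y* - g_Y)/β.
Δu = (2.14 - 5.51)/1.7 = -3.37/1.7 = -1.98 percentage points.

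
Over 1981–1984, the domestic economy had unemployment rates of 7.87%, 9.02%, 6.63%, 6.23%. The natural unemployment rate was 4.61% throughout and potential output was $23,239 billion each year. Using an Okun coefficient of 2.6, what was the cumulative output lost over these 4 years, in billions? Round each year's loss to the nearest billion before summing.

Year 1981: gap = -2.6 × (7.87 - 4.61) = -8.476%, loss ≈ 23239 × 8.476/100 ≈ 1970.
Year 1982: gap = -2.6 × (9.02 - 4.61) = -11.466%, loss ≈ 23239 × 11.466/100 ≈ 2665.
Year 1983: gap = -2.6 × (6.63 - 4.61) = -5.252%, loss ≈ 23239 × 5.252/100 ≈ 1221.
Year 1984: gap = -2.6 × (6.23 - 4.61) = -4.212%, loss ≈ 23239 × 4.212/100 ≈ 979.
Total lost output = 1970 + 2665 + 1221 + 979 = 6835 billion.

$6,835 billion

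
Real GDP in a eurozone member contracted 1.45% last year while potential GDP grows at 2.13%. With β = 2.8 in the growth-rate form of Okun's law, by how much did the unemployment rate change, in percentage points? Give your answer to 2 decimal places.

1.28 percentage points

Growth-rate Okun's law: g_Y = g_Y* - β × Δu, so Δu = (g_Y* - g_Y)/β.
Δu = (2.13 + 1.45)/2.8 = 3.58/2.8 = 1.28 percentage points.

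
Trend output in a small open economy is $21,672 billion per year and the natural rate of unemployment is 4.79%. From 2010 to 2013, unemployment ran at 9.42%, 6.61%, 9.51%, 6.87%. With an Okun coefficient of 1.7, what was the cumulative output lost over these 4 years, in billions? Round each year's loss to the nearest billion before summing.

$4,882 billion

Year 2010: gap = -1.7 × (9.42 - 4.79) = -7.871%, loss ≈ 21672 × 7.871/100 ≈ 1706.
Year 2011: gap = -1.7 × (6.61 - 4.79) = -3.094%, loss ≈ 21672 × 3.094/100 ≈ 671.
Year 2012: gap = -1.7 × (9.51 - 4.79) = -8.024%, loss ≈ 21672 × 8.024/100 ≈ 1739.
Year 2013: gap = -1.7 × (6.87 - 4.79) = -3.536%, loss ≈ 21672 × 3.536/100 ≈ 766.
Total lost output = 1706 + 671 + 1739 + 766 = 4882 billion.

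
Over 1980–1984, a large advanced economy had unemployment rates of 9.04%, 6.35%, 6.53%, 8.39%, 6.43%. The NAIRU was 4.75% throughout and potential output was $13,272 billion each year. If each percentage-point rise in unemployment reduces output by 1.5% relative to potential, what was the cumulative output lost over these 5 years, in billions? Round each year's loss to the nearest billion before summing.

Year 1980: gap = -1.5 × (9.04 - 4.75) = -6.435%, loss ≈ 13272 × 6.435/100 ≈ 854.
Year 1981: gap = -1.5 × (6.35 - 4.75) = -2.4%, loss ≈ 13272 × 2.4/100 ≈ 319.
Year 1982: gap = -1.5 × (6.53 - 4.75) = -2.67%, loss ≈ 13272 × 2.67/100 ≈ 354.
Year 1983: gap = -1.5 × (8.39 - 4.75) = -5.46%, loss ≈ 13272 × 5.46/100 ≈ 725.
Year 1984: gap = -1.5 × (6.43 - 4.75) = -2.52%, loss ≈ 13272 × 2.52/100 ≈ 334.
Total lost output = 854 + 319 + 354 + 725 + 334 = 2586 billion.

$2,586 billion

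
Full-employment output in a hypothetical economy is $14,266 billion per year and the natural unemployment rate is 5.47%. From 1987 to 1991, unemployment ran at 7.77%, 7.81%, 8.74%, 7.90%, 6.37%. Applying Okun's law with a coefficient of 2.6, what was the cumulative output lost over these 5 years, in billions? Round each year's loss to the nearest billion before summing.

Year 1987: gap = -2.6 × (7.77 - 5.47) = -5.98%, loss ≈ 14266 × 5.98/100 ≈ 853.
Year 1988: gap = -2.6 × (7.81 - 5.47) = -6.084%, loss ≈ 14266 × 6.084/100 ≈ 868.
Year 1989: gap = -2.6 × (8.74 - 5.47) = -8.502%, loss ≈ 14266 × 8.502/100 ≈ 1213.
Year 1990: gap = -2.6 × (7.9 - 5.47) = -6.318%, loss ≈ 14266 × 6.318/100 ≈ 901.
Year 1991: gap = -2.6 × (6.37 - 5.47) = -2.34%, loss ≈ 14266 × 2.34/100 ≈ 334.
Total lost output = 853 + 868 + 1213 + 901 + 334 = 4169 billion.

$4,169 billion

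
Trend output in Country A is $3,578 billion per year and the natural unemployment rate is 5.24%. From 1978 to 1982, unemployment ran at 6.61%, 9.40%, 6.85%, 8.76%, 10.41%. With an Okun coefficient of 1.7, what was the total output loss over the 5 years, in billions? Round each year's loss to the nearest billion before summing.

Year 1978: gap = -1.7 × (6.61 - 5.24) = -2.329%, loss ≈ 3578 × 2.329/100 ≈ 83.
Year 1979: gap = -1.7 × (9.4 - 5.24) = -7.072%, loss ≈ 3578 × 7.072/100 ≈ 253.
Year 1980: gap = -1.7 × (6.85 - 5.24) = -2.737%, loss ≈ 3578 × 2.737/100 ≈ 98.
Year 1981: gap = -1.7 × (8.76 - 5.24) = -5.984%, loss ≈ 3578 × 5.984/100 ≈ 214.
Year 1982: gap = -1.7 × (10.41 - 5.24) = -8.789%, loss ≈ 3578 × 8.789/100 ≈ 314.
Total lost output = 83 + 253 + 98 + 214 + 314 = 962 billion.

$962 billion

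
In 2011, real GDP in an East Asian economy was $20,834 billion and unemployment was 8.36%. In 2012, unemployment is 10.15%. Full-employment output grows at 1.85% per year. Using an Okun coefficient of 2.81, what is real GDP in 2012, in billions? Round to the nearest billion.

$20,171 billion

Δu = 10.15 - 8.36 = 1.79 points.
Okun's law (growth form): g_Y = g_Y* - β × Δu = 1.85 - 2.81 × (1.79) = 1.85 - 5.0299 = -3.1799%.
Real GDP in the next year = 20834 × (1 - 3.1799/100) = 20834 × 0.968201 ≈ 20171 billion.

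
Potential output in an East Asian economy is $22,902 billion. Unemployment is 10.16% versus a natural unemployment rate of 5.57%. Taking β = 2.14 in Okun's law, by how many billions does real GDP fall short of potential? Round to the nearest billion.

$2,250 billion

Output gap = -2.14 × (10.16 - 5.57) = -2.14 × 4.59 = -9.8226%.
Actual GDP ≈ 22902 × 0.901774 ≈ 20652 billion, so the shortfall is 22902 - 20652 = 2250 billion.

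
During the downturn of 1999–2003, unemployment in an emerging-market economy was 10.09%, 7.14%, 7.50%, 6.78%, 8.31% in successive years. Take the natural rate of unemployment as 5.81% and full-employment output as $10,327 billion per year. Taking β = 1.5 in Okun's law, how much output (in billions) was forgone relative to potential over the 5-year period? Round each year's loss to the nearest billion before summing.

Year 1999: gap = -1.5 × (10.09 - 5.81) = -6.42%, loss ≈ 10327 × 6.42/100 ≈ 663.
Year 2000: gap = -1.5 × (7.14 - 5.81) = -1.995%, loss ≈ 10327 × 1.995/100 ≈ 206.
Year 2001: gap = -1.5 × (7.5 - 5.81) = -2.535%, loss ≈ 10327 × 2.535/100 ≈ 262.
Year 2002: gap = -1.5 × (6.78 - 5.81) = -1.455%, loss ≈ 10327 × 1.455/100 ≈ 150.
Year 2003: gap = -1.5 × (8.31 - 5.81) = -3.75%, loss ≈ 10327 × 3.75/100 ≈ 387.
Total lost output = 663 + 206 + 262 + 150 + 387 = 1668 billion.

$1,668 billion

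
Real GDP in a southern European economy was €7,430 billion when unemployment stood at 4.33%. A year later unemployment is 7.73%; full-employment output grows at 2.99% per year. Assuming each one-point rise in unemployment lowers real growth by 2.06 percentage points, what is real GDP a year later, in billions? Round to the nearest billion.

€7,132 billion

Δu = 7.73 - 4.33 = 3.4 points.
Okun's law (growth form): g_Y = g_Y* - β × Δu = 2.99 - 2.06 × (3.40) = 2.99 - 7.004 = -4.014%.
Real GDP in the next year = 7430 × (1 - 4.014/100) = 7430 × 0.95986 ≈ 7132 billion.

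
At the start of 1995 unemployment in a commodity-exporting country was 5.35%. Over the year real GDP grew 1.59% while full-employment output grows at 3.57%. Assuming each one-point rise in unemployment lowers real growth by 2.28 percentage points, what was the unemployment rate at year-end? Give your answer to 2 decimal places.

Growth-rate Okun's law: g_Y = g_Y* - β × Δu, so Δu = (g_Y* - g_Y)/β.
Δu = (3.57 - 1.59)/2.28 = 1.98/2.28 = 0.87 percentage points.
Year-end unemployment = 5.35 + 0.87 = 6.22%.

6.22%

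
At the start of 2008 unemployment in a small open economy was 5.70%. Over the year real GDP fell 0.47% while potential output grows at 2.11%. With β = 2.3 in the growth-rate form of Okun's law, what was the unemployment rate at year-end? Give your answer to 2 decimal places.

Growth-rate Okun's law: g_Y = g_Y* - β × Δu, so Δu = (g_Y* - g_Y)/β.
Δu = (2.11 + 0.47)/2.3 = 2.58/2.3 = 1.12 percentage points.
Year-end unemployment = 5.7 + 1.12 = 6.82%.

6.82%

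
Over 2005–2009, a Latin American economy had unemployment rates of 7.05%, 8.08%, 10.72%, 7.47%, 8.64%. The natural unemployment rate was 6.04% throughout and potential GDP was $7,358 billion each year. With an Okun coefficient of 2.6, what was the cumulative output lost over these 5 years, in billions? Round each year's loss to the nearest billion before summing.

$2,249 billion

Year 2005: gap = -2.6 × (7.05 - 6.04) = -2.626%, loss ≈ 7358 × 2.626/100 ≈ 193.
Year 2006: gap = -2.6 × (8.08 - 6.04) = -5.304%, loss ≈ 7358 × 5.304/100 ≈ 390.
Year 2007: gap = -2.6 × (10.72 - 6.04) = -12.168%, loss ≈ 7358 × 12.168/100 ≈ 895.
Year 2008: gap = -2.6 × (7.47 - 6.04) = -3.718%, loss ≈ 7358 × 3.718/100 ≈ 274.
Year 2009: gap = -2.6 × (8.64 - 6.04) = -6.76%, loss ≈ 7358 × 6.76/100 ≈ 497.
Total lost output = 193 + 390 + 895 + 274 + 497 = 2249 billion.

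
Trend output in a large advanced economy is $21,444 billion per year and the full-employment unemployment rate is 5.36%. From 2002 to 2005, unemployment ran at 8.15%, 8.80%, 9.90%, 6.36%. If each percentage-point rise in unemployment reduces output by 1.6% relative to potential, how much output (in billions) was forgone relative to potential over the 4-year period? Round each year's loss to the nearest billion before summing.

$4,038 billion

Year 2002: gap = -1.6 × (8.15 - 5.36) = -4.464%, loss ≈ 21444 × 4.464/100 ≈ 957.
Year 2003: gap = -1.6 × (8.8 - 5.36) = -5.504%, loss ≈ 21444 × 5.504/100 ≈ 1180.
Year 2004: gap = -1.6 × (9.9 - 5.36) = -7.264%, loss ≈ 21444 × 7.264/100 ≈ 1558.
Year 2005: gap = -1.6 × (6.36 - 5.36) = -1.6%, loss ≈ 21444 × 1.6/100 ≈ 343.
Total lost output = 957 + 1180 + 1558 + 343 = 4038 billion.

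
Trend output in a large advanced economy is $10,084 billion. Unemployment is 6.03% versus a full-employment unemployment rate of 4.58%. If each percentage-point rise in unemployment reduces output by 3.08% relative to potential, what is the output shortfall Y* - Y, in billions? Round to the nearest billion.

Output gap = -3.08 × (6.03 - 4.58) = -3.08 × 1.45 = -4.466%.
Actual GDP ≈ 10084 × 0.95534 ≈ 9634 billion, so the shortfall is 10084 - 9634 = 450 billion.

$450 billion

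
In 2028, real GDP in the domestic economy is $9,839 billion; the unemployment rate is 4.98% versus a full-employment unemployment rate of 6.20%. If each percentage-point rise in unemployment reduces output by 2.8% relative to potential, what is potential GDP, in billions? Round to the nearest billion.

$9,514 billion

Unemployment gap = 4.98 - 6.2 = -1.22 points, so output gap = -2.8 × (-1.22) = 3.416%.
Since Y = Y* × (1 + gap/100), Y* = 9839/1.03416 ≈ 9514 billion.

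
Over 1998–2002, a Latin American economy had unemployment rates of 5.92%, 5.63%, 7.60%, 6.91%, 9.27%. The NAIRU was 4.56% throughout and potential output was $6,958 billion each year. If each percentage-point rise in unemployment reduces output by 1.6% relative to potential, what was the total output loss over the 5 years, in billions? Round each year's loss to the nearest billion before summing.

Year 1998: gap = -1.6 × (5.92 - 4.56) = -2.176%, loss ≈ 6958 × 2.176/100 ≈ 151.
Year 1999: gap = -1.6 × (5.63 - 4.56) = -1.712%, loss ≈ 6958 × 1.712/100 ≈ 119.
Year 2000: gap = -1.6 × (7.6 - 4.56) = -4.864%, loss ≈ 6958 × 4.864/100 ≈ 338.
Year 2001: gap = -1.6 × (6.91 - 4.56) = -3.76%, loss ≈ 6958 × 3.76/100 ≈ 262.
Year 2002: gap = -1.6 × (9.27 - 4.56) = -7.536%, loss ≈ 6958 × 7.536/100 ≈ 524.
Total lost output = 151 + 119 + 338 + 262 + 524 = 1394 billion.

$1,394 billion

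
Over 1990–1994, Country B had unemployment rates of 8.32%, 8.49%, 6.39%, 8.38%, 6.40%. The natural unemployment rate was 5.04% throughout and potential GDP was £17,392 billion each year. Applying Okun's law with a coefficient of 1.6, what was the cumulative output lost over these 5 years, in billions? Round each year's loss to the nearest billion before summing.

Year 1990: gap = -1.6 × (8.32 - 5.04) = -5.248%, loss ≈ 17392 × 5.248/100 ≈ 913.
Year 1991: gap = -1.6 × (8.49 - 5.04) = -5.52%, loss ≈ 17392 × 5.52/100 ≈ 960.
Year 1992: gap = -1.6 × (6.39 - 5.04) = -2.16%, loss ≈ 17392 × 2.16/100 ≈ 376.
Year 1993: gap = -1.6 × (8.38 - 5.04) = -5.344%, loss ≈ 17392 × 5.344/100 ≈ 929.
Year 1994: gap = -1.6 × (6.4 - 5.04) = -2.176%, loss ≈ 17392 × 2.176/100 ≈ 378.
Total lost output = 913 + 960 + 376 + 929 + 378 = 3556 billion.

£3,556 billion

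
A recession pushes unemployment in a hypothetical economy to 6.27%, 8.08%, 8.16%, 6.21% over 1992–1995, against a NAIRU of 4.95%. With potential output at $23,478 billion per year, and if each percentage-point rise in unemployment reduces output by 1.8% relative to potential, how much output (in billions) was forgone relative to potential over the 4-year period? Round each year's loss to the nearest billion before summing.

Year 1992: gap = -1.8 × (6.27 - 4.95) = -2.376%, loss ≈ 23478 × 2.376/100 ≈ 558.
Year 1993: gap = -1.8 × (8.08 - 4.95) = -5.634%, loss ≈ 23478 × 5.634/100 ≈ 1323.
Year 1994: gap = -1.8 × (8.16 - 4.95) = -5.778%, loss ≈ 23478 × 5.778/100 ≈ 1357.
Year 1995: gap = -1.8 × (6.21 - 4.95) = -2.268%, loss ≈ 23478 × 2.268/100 ≈ 532.
Total lost output = 558 + 1323 + 1357 + 532 = 3770 billion.

$3,770 billion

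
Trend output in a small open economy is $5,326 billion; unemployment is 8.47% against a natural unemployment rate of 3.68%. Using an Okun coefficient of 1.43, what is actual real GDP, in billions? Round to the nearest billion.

$4,961 billion

Unemployment gap = 8.47 - 3.68 = 4.79 points, so the output gap is -1.43 × 4.79 = -6.8497%.
Actual GDP = 5326 × (1 - 6.8497/100) = 5326 × 0.931503 ≈ 4961 billion.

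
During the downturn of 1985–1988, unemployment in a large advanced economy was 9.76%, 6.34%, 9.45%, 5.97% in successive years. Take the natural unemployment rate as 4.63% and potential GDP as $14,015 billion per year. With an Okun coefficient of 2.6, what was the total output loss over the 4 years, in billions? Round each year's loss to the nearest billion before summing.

Year 1985: gap = -2.6 × (9.76 - 4.63) = -13.338%, loss ≈ 14015 × 13.338/100 ≈ 1869.
Year 1986: gap = -2.6 × (6.34 - 4.63) = -4.446%, loss ≈ 14015 × 4.446/100 ≈ 623.
Year 1987: gap = -2.6 × (9.45 - 4.63) = -12.532%, loss ≈ 14015 × 12.532/100 ≈ 1756.
Year 1988: gap = -2.6 × (5.97 - 4.63) = -3.484%, loss ≈ 14015 × 3.484/100 ≈ 488.
Total lost output = 1869 + 623 + 1756 + 488 = 4736 billion.

$4,736 billion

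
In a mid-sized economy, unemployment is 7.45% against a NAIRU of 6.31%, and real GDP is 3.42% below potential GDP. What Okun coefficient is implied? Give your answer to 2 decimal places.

Okun's law: output gap = -β × (u - u*).
-3.42 = -β × (7.45 - 6.31) = -β × 1.14, so β = 3.42/1.14 = 3.00.

β ≈ 3.00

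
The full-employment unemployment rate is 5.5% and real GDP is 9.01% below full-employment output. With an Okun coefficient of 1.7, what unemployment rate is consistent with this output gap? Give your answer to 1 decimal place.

10.8%

From Okun's law, u - u* = -(output gap)/β = -(-9.01)/1.7 = 5.3 points.
So u = 5.5 + 5.3 = 10.8%.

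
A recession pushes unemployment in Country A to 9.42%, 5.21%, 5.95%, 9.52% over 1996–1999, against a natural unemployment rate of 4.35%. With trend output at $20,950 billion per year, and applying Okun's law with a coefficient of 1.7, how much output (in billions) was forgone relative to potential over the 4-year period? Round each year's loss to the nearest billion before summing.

Year 1996: gap = -1.7 × (9.42 - 4.35) = -8.619%, loss ≈ 20950 × 8.619/100 ≈ 1806.
Year 1997: gap = -1.7 × (5.21 - 4.35) = -1.462%, loss ≈ 20950 × 1.462/100 ≈ 306.
Year 1998: gap = -1.7 × (5.95 - 4.35) = -2.72%, loss ≈ 20950 × 2.72/100 ≈ 570.
Year 1999: gap = -1.7 × (9.52 - 4.35) = -8.789%, loss ≈ 20950 × 8.789/100 ≈ 1841.
Total lost output = 1806 + 306 + 570 + 1841 = 4523 billion.

$4,523 billion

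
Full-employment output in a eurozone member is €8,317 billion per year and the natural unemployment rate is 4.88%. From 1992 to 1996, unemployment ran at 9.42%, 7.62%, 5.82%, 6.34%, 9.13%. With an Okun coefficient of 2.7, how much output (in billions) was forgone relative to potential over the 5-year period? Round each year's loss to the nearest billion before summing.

Year 1992: gap = -2.7 × (9.42 - 4.88) = -12.258%, loss ≈ 8317 × 12.258/100 ≈ 1019.
Year 1993: gap = -2.7 × (7.62 - 4.88) = -7.398%, loss ≈ 8317 × 7.398/100 ≈ 615.
Year 1994: gap = -2.7 × (5.82 - 4.88) = -2.538%, loss ≈ 8317 × 2.538/100 ≈ 211.
Year 1995: gap = -2.7 × (6.34 - 4.88) = -3.942%, loss ≈ 8317 × 3.942/100 ≈ 328.
Year 1996: gap = -2.7 × (9.13 - 4.88) = -11.475%, loss ≈ 8317 × 11.475/100 ≈ 954.
Total lost output = 1019 + 615 + 211 + 328 + 954 = 3127 billion.

€3,127 billion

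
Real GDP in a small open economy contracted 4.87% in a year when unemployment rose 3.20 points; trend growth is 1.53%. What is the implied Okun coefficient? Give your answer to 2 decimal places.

Growth form: g_Y = g_Y* - β × Δu, so β = (g_Y* - g_Y)/Δu.
β = (1.53 + 4.87)/3.20 = 6.4/3.20 = 2.00.

β ≈ 2.00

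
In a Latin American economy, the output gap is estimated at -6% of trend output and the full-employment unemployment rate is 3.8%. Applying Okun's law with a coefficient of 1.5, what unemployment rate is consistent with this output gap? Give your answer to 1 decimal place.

7.8%

From Okun's law, u - u* = -(output gap)/β = -(-6)/1.5 = 4 points.
So u = 3.8 + 4 = 7.8%.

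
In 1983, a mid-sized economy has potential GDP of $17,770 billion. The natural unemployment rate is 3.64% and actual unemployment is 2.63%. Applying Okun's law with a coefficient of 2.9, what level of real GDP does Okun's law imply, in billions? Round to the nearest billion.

$18,290 billion

Unemployment gap = 2.63 - 3.64 = -1.01 points, so the output gap is -2.9 × (-1.01) = 2.929%.
Actual GDP = 17770 × (1 + 2.929/100) = 17770 × 1.02929 ≈ 18290 billion.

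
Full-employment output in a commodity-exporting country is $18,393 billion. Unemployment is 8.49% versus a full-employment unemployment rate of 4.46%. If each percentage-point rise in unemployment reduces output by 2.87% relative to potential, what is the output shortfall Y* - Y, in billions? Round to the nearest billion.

Output gap = -2.87 × (8.49 - 4.46) = -2.87 × 4.03 = -11.5661%.
Actual GDP ≈ 18393 × 0.884339 ≈ 16266 billion, so the shortfall is 18393 - 16266 = 2127 billion.

$2,127 billion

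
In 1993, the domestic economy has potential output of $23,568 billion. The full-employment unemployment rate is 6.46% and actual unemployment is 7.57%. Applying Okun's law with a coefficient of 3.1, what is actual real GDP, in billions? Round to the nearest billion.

Unemployment gap = 7.57 - 6.46 = 1.11 points, so the output gap is -3.1 × 1.11 = -3.441%.
Actual GDP = 23568 × (1 - 3.441/100) = 23568 × 0.96559 ≈ 22757 billion.

$22,757 billion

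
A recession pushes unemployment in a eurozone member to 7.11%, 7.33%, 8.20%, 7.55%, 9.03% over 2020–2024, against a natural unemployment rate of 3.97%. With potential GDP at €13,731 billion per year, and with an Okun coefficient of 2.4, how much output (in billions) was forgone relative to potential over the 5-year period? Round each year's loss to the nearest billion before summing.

Year 2020: gap = -2.4 × (7.11 - 3.97) = -7.536%, loss ≈ 13731 × 7.536/100 ≈ 1035.
Year 2021: gap = -2.4 × (7.33 - 3.97) = -8.064%, loss ≈ 13731 × 8.064/100 ≈ 1107.
Year 2022: gap = -2.4 × (8.2 - 3.97) = -10.152%, loss ≈ 13731 × 10.152/100 ≈ 1394.
Year 2023: gap = -2.4 × (7.55 - 3.97) = -8.592%, loss ≈ 13731 × 8.592/100 ≈ 1180.
Year 2024: gap = -2.4 × (9.03 - 3.97) = -12.144%, loss ≈ 13731 × 12.144/100 ≈ 1667.
Total lost output = 1035 + 1107 + 1394 + 1180 + 1667 = 6383 billion.

€6,383 billion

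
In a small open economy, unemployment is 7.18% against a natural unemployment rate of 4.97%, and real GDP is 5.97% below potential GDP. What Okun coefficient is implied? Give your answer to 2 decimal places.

β ≈ 2.70

Okun's law: output gap = -β × (u - u*).
-5.97 = -β × (7.18 - 4.97) = -β × 2.21, so β = 5.97/2.21 = 2.70.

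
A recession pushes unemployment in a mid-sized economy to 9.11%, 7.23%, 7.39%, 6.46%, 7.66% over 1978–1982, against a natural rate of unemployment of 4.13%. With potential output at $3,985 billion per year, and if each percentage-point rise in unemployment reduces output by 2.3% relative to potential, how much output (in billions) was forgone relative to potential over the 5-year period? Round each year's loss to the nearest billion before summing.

$1,577 billion

Year 1978: gap = -2.3 × (9.11 - 4.13) = -11.454%, loss ≈ 3985 × 11.454/100 ≈ 456.
Year 1979: gap = -2.3 × (7.23 - 4.13) = -7.13%, loss ≈ 3985 × 7.13/100 ≈ 284.
Year 1980: gap = -2.3 × (7.39 - 4.13) = -7.498%, loss ≈ 3985 × 7.498/100 ≈ 299.
Year 1981: gap = -2.3 × (6.46 - 4.13) = -5.359%, loss ≈ 3985 × 5.359/100 ≈ 214.
Year 1982: gap = -2.3 × (7.66 - 4.13) = -8.119%, loss ≈ 3985 × 8.119/100 ≈ 324.
Total lost output = 456 + 284 + 299 + 214 + 324 = 1577 billion.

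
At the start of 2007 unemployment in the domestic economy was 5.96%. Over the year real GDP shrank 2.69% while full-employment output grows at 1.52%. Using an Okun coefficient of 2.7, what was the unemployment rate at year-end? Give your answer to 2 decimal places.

Growth-rate Okun's law: g_Y = g_Y* - β × Δu, so Δu = (g_Y* - g_Y)/β.
Δu = (1.52 + 2.69)/2.7 = 4.21/2.7 = 1.56 percentage points.
Year-end unemployment = 5.96 + 1.56 = 7.52%.

7.52%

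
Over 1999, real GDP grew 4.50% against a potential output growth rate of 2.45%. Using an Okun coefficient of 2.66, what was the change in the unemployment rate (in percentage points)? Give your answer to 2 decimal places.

-0.77 percentage points

Growth-rate Okun's law: g_Y = g_Y* - β × Δu, so Δu = (g_Y* - g_Y)/β.
Δu = (2.45 - 4.5)/2.66 = -2.05/2.66 = -0.77 percentage points.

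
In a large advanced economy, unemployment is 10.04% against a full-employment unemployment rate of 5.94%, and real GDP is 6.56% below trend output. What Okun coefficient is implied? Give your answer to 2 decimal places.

Okun's law: output gap = -β × (u - u*).
-6.56 = -β × (10.04 - 5.94) = -β × 4.1, so β = 6.56/4.1 = 1.60.

β ≈ 1.60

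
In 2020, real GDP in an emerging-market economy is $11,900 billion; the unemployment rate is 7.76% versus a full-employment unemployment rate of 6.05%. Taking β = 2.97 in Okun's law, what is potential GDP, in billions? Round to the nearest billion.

Unemployment gap = 7.76 - 6.05 = 1.71 points, so output gap = -2.97 × 1.71 = -5.0787%.
Since Y = Y* × (1 + gap/100), Y* = 11900/0.949213 ≈ 12537 billion.

$12,537 billion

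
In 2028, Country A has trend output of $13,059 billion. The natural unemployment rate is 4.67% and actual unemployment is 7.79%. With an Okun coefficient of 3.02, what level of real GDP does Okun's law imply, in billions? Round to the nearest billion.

$11,829 billion

Unemployment gap = 7.79 - 4.67 = 3.12 points, so the output gap is -3.02 × 3.12 = -9.4224%.
Actual GDP = 13059 × (1 - 9.4224/100) = 13059 × 0.905776 ≈ 11829 billion.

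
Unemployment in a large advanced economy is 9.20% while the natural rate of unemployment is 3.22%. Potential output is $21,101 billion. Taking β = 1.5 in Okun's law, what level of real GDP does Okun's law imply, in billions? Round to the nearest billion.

Unemployment gap = 9.2 - 3.22 = 5.98 points, so the output gap is -1.5 × 5.98 = -8.97%.
Actual GDP = 21101 × (1 - 8.97/100) = 21101 × 0.9103 ≈ 19208 billion.

$19,208 billion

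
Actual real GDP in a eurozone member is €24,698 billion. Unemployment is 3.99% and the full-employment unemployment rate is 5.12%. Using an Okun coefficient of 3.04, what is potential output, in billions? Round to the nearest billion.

Unemployment gap = 3.99 - 5.12 = -1.13 points, so output gap = -3.04 × (-1.13) = 3.4352%.
Since Y = Y* × (1 + gap/100), Y* = 24698/1.034352 ≈ 23878 billion.

€23,878 billion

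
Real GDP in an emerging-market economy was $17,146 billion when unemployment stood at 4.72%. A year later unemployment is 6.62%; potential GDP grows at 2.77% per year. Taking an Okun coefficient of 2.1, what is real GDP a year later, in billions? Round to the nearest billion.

Δu = 6.62 - 4.72 = 1.9 points.
Okun's law (growth form): g_Y = g_Y* - β × Δu = 2.77 - 2.1 × (1.90) = 2.77 - 3.99 = -1.22%.
Real GDP in the next year = 17146 × (1 - 1.22/100) = 17146 × 0.9878 ≈ 16937 billion.

$16,937 billion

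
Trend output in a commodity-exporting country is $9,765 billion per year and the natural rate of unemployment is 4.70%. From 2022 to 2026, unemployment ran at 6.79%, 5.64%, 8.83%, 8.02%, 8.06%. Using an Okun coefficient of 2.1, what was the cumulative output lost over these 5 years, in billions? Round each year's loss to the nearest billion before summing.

Year 2022: gap = -2.1 × (6.79 - 4.7) = -4.389%, loss ≈ 9765 × 4.389/100 ≈ 429.
Year 2023: gap = -2.1 × (5.64 - 4.7) = -1.974%, loss ≈ 9765 × 1.974/100 ≈ 193.
Year 2024: gap = -2.1 × (8.83 - 4.7) = -8.673%, loss ≈ 9765 × 8.673/100 ≈ 847.
Year 2025: gap = -2.1 × (8.02 - 4.7) = -6.972%, loss ≈ 9765 × 6.972/100 ≈ 681.
Year 2026: gap = -2.1 × (8.06 - 4.7) = -7.056%, loss ≈ 9765 × 7.056/100 ≈ 689.
Total lost output = 429 + 193 + 847 + 681 + 689 = 2839 billion.

$2,839 billion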